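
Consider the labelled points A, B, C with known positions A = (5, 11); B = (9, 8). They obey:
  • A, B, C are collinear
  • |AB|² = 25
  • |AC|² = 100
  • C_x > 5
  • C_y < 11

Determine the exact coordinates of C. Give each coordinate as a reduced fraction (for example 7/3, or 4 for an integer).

C = (13, 5)

1. C_x = 13  [[A, B, C are collinear ⇒ 3x+4y-59=0] ∩ [|C−(5, 11)|²=100]]
2. C_y = 5  [[A, B, C are collinear ⇒ 3x+4y-59=0] ∩ [|C−(5, 11)|²=100]]
   so C = (13, 5)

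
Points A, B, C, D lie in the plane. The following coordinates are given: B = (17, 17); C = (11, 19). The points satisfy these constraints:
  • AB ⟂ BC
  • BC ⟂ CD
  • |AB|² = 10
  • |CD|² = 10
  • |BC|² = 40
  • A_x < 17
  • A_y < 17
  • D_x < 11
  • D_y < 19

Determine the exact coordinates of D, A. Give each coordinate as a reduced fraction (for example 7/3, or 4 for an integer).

1. D_x = 10  [[BC ⟂ CD ⇒ -6x+2y+28=0] ∩ [|D−(11, 19)|²=10]]
2. D_y = 16  [[BC ⟂ CD ⇒ -6x+2y+28=0] ∩ [|D−(11, 19)|²=10]]
   so D = (10, 16)
3. A_x = 16  [[AB ⟂ BC ⇒ 6x-2y-68=0] ∩ [|A−(17, 17)|²=10]]
4. A_y = 14  [[AB ⟂ BC ⇒ 6x-2y-68=0] ∩ [|A−(17, 17)|²=10]]
   so A = (16, 14)

D = (10, 16)
A = (16, 14)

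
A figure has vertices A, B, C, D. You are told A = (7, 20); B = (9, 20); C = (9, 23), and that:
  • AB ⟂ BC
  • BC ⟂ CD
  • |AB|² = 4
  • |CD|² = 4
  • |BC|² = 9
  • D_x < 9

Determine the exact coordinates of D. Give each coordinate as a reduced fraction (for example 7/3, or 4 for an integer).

1. D_x = 7  [[BC ⟂ CD ⇒ 3y-69=0] ∩ [|D−(9, 23)|²=4]]
2. D_y = 23  [[BC ⟂ CD ⇒ 3y-69=0] ∩ [|D−(9, 23)|²=4]]
   so D = (7, 23)

D = (7, 23)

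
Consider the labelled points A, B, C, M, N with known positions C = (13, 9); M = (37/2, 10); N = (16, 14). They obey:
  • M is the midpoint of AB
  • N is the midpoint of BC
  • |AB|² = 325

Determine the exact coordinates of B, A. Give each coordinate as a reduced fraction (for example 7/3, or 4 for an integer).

B = (19, 19)
A = (18, 1)

1. B_x = 19  [B = 2·N−C = 2·(16, 14)−(13, 9)]
2. B_y = 19  [B = 2·N−C = 2·(16, 14)−(13, 9)]
   so B = (19, 19)
3. A_x = 18  [A = 2·M−B = 2·(37/2, 10)−(19, 19)]
4. A_y = 1  [A = 2·M−B = 2·(37/2, 10)−(19, 19)]
   so A = (18, 1)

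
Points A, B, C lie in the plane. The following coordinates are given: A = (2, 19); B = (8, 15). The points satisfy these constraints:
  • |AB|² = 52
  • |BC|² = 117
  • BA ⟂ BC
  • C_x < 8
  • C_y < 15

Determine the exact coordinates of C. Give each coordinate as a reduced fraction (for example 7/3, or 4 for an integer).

1. C_x = 2  [[BA ⟂ BC ⇒ -6x+4y-12=0] ∩ [|C−(8, 15)|²=117]]
2. C_y = 6  [[BA ⟂ BC ⇒ -6x+4y-12=0] ∩ [|C−(8, 15)|²=117]]
   so C = (2, 6)

C = (2, 6)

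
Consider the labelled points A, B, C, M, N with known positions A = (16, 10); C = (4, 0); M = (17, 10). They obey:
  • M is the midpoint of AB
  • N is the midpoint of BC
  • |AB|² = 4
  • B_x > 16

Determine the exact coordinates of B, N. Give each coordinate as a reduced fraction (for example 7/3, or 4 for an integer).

1. B_x = 18  [B = 2·M−A = 2·(17, 10)−(16, 10)]
2. B_y = 10  [B = 2·M−A = 2·(17, 10)−(16, 10)]
   so B = (18, 10)
3. N_x = 11  [2·N = B+C = (18, 10)+(4, 0)]
4. N_y = 5  [2·N = B+C = (18, 10)+(4, 0)]
   so N = (11, 5)

B = (18, 10)
N = (11, 5)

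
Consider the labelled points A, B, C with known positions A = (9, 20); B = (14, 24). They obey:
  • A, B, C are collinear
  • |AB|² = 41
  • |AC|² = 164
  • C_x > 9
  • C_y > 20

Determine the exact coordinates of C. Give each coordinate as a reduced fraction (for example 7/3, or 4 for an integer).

1. C_x = 19  [[A, B, C are collinear ⇒ -4x+5y-64=0] ∩ [|C−(9, 20)|²=164]]
2. C_y = 28  [[A, B, C are collinear ⇒ -4x+5y-64=0] ∩ [|C−(9, 20)|²=164]]
   so C = (19, 28)

C = (19, 28)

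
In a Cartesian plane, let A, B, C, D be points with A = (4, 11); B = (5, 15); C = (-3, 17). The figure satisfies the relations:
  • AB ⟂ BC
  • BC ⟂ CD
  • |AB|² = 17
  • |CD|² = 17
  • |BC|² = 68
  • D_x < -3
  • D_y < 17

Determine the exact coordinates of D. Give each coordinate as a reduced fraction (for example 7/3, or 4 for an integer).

D = (-4, 13)

1. D_x = -4  [[BC ⟂ CD ⇒ -8x+2y-58=0] ∩ [|D−(-3, 17)|²=17]]
2. D_y = 13  [[BC ⟂ CD ⇒ -8x+2y-58=0] ∩ [|D−(-3, 17)|²=17]]
   so D = (-4, 13)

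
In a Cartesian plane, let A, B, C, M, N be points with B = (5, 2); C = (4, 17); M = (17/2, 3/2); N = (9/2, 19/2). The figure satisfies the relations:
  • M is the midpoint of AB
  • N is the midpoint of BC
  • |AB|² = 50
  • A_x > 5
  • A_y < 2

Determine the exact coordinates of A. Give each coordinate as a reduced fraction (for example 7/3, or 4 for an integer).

A = (12, 1)

1. A_x = 12  [A = 2·M−B = 2·(17/2, 3/2)−(5, 2)]
2. A_y = 1  [A = 2·M−B = 2·(17/2, 3/2)−(5, 2)]
   so A = (12, 1)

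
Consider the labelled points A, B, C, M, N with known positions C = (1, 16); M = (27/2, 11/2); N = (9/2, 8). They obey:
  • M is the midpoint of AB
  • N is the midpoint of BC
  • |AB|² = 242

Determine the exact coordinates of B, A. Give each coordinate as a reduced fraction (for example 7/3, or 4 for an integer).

B = (8, 0)
A = (19, 11)

1. B_x = 8  [B = 2·N−C = 2·(9/2, 8)−(1, 16)]
2. B_y = 0  [B = 2·N−C = 2·(9/2, 8)−(1, 16)]
   so B = (8, 0)
3. A_x = 19  [A = 2·M−B = 2·(27/2, 11/2)−(8, 0)]
4. A_y = 11  [A = 2·M−B = 2·(27/2, 11/2)−(8, 0)]
   so A = (19, 11)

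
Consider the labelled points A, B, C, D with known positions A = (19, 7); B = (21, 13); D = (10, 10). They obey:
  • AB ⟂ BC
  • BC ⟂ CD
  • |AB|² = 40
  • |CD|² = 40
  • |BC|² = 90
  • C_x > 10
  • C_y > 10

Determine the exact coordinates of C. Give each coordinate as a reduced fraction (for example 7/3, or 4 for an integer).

C = (12, 16)

1. C_x = 12  [[AB ⟂ BC ⇒ 2x+6y-120=0] ∩ [|C−(10, 10)|²=40]]
2. C_y = 16  [[AB ⟂ BC ⇒ 2x+6y-120=0] ∩ [|C−(10, 10)|²=40]]
   so C = (12, 16)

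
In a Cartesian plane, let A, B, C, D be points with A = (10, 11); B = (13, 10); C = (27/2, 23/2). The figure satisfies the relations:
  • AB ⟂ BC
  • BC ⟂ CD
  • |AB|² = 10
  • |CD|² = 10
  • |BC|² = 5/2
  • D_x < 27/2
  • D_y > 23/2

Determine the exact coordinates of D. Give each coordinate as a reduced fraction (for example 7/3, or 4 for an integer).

1. D_x = 21/2  [[BC ⟂ CD ⇒ 1/2x+3/2y-24=0] ∩ [|D−(27/2, 23/2)|²=10]]
2. D_y = 25/2  [[BC ⟂ CD ⇒ 1/2x+3/2y-24=0] ∩ [|D−(27/2, 23/2)|²=10]]
   so D = (21/2, 25/2)

D = (21/2, 25/2)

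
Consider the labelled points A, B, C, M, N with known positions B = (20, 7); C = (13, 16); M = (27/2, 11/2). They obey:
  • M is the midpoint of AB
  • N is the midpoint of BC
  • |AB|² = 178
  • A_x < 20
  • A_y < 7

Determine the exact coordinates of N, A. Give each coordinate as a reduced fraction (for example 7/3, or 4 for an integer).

N = (33/2, 23/2)
A = (7, 4)

1. A_x = 7  [A = 2·M−B = 2·(27/2, 11/2)−(20, 7)]
2. A_y = 4  [A = 2·M−B = 2·(27/2, 11/2)−(20, 7)]
   so A = (7, 4)
3. N_x = 33/2  [2·N = B+C = (20, 7)+(13, 16)]
4. N_y = 23/2  [2·N = B+C = (20, 7)+(13, 16)]
   so N = (33/2, 23/2)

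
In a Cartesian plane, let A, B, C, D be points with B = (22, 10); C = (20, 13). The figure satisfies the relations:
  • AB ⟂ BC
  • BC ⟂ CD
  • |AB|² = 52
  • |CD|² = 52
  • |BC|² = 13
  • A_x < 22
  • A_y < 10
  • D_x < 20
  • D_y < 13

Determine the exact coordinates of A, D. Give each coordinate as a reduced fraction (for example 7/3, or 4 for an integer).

1. A_x = 16  [[AB ⟂ BC ⇒ 2x-3y-14=0] ∩ [|A−(22, 10)|²=52]]
2. A_y = 6  [[AB ⟂ BC ⇒ 2x-3y-14=0] ∩ [|A−(22, 10)|²=52]]
   so A = (16, 6)
3. D_x = 14  [[BC ⟂ CD ⇒ -2x+3y+1=0] ∩ [|D−(20, 13)|²=52]]
4. D_y = 9  [[BC ⟂ CD ⇒ -2x+3y+1=0] ∩ [|D−(20, 13)|²=52]]
   so D = (14, 9)

A = (16, 6)
D = (14, 9)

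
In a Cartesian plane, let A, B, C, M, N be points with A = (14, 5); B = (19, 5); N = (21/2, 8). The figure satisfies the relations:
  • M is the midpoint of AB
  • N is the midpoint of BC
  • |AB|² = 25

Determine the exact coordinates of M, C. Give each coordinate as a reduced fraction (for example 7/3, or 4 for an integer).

M = (33/2, 5)
C = (2, 11)

1. M_x = 33/2  [2·M = A+B = (14, 5)+(19, 5)]
2. M_y = 5  [2·M = A+B = (14, 5)+(19, 5)]
   so M = (33/2, 5)
3. C_x = 2  [C = 2·N−B = 2·(21/2, 8)−(19, 5)]
4. C_y = 11  [C = 2·N−B = 2·(21/2, 8)−(19, 5)]
   so C = (2, 11)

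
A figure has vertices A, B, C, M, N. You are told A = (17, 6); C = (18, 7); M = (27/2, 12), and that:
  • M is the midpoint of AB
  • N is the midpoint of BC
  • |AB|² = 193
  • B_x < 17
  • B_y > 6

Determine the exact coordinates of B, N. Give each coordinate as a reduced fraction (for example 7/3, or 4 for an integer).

1. B_x = 10  [B = 2·M−A = 2·(27/2, 12)−(17, 6)]
2. B_y = 18  [B = 2·M−A = 2·(27/2, 12)−(17, 6)]
   so B = (10, 18)
3. N_x = 14  [2·N = B+C = (10, 18)+(18, 7)]
4. N_y = 25/2  [2·N = B+C = (10, 18)+(18, 7)]
   so N = (14, 25/2)

B = (10, 18)
N = (14, 25/2)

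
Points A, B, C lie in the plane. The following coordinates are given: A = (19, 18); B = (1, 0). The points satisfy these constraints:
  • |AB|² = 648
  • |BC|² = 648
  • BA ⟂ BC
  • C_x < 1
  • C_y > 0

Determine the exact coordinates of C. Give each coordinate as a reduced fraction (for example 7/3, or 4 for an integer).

1. C_x = -17  [[BA ⟂ BC ⇒ 18x+18y-18=0] ∩ [|C−(1, 0)|²=648]]
2. C_y = 18  [[BA ⟂ BC ⇒ 18x+18y-18=0] ∩ [|C−(1, 0)|²=648]]
   so C = (-17, 18)

C = (-17, 18)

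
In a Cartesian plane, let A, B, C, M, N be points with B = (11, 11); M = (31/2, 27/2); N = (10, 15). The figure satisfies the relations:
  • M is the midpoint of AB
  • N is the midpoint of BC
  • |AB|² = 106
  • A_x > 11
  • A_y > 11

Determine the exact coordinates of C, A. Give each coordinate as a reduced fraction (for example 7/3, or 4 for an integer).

1. A_x = 20  [A = 2·M−B = 2·(31/2, 27/2)−(11, 11)]
2. A_y = 16  [A = 2·M−B = 2·(31/2, 27/2)−(11, 11)]
   so A = (20, 16)
3. C_x = 9  [C = 2·N−B = 2·(10, 15)−(11, 11)]
4. C_y = 19  [C = 2·N−B = 2·(10, 15)−(11, 11)]
   so C = (9, 19)

C = (9, 19)
A = (20, 16)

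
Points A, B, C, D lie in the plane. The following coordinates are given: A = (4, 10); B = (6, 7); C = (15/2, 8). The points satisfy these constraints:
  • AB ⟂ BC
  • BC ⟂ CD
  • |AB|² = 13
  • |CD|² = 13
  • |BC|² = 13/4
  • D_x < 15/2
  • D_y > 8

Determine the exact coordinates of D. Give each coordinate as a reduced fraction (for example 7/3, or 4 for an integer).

1. D_x = 11/2  [[BC ⟂ CD ⇒ 3/2x+1y-77/4=0] ∩ [|D−(15/2, 8)|²=13]]
2. D_y = 11  [[BC ⟂ CD ⇒ 3/2x+1y-77/4=0] ∩ [|D−(15/2, 8)|²=13]]
   so D = (11/2, 11)

D = (11/2, 11)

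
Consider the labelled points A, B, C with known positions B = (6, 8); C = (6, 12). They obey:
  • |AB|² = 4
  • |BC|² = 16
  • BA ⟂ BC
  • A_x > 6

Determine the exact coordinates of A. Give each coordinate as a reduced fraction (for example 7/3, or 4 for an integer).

A = (8, 8)

1. A_x = 8  [[BA ⟂ BC ⇒ 4y-32=0] ∩ [|A−(6, 8)|²=4]]
2. A_y = 8  [[BA ⟂ BC ⇒ 4y-32=0] ∩ [|A−(6, 8)|²=4]]
   so A = (8, 8)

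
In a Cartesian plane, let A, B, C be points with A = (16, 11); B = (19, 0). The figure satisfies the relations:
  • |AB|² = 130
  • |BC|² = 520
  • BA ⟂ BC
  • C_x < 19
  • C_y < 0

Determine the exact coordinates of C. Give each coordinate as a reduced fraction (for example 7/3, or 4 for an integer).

C = (-3, -6)

1. C_x = -3  [[BA ⟂ BC ⇒ -3x+11y+57=0] ∩ [|C−(19, 0)|²=520]]
2. C_y = -6  [[BA ⟂ BC ⇒ -3x+11y+57=0] ∩ [|C−(19, 0)|²=520]]
   so C = (-3, -6)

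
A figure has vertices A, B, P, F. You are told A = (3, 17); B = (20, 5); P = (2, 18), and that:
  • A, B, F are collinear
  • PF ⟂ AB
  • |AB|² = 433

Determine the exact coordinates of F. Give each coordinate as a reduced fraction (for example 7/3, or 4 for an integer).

1. F_x = 806/433  [[A, B, F are collinear ⇒ 12x+17y-325=0] ∩ [PF ⟂ AB ⇒ 17x-12y+182=0]]
2. F_y = 7709/433  [[A, B, F are collinear ⇒ 12x+17y-325=0] ∩ [PF ⟂ AB ⇒ 17x-12y+182=0]]
   so F = (806/433, 7709/433)

F = (806/433, 7709/433)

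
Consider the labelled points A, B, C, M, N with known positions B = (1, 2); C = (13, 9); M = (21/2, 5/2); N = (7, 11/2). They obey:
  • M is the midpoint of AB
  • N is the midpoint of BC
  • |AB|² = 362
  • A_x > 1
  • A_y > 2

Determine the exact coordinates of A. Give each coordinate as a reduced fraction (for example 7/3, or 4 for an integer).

A = (20, 3)

1. A_x = 20  [A = 2·M−B = 2·(21/2, 5/2)−(1, 2)]
2. A_y = 3  [A = 2·M−B = 2·(21/2, 5/2)−(1, 2)]
   so A = (20, 3)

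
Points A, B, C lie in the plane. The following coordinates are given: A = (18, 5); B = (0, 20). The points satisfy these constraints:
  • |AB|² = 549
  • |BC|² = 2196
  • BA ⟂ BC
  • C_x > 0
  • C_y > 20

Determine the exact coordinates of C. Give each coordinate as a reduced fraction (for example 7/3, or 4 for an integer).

1. C_x = 30  [[BA ⟂ BC ⇒ 18x-15y+300=0] ∩ [|C−(0, 20)|²=2196]]
2. C_y = 56  [[BA ⟂ BC ⇒ 18x-15y+300=0] ∩ [|C−(0, 20)|²=2196]]
   so C = (30, 56)

C = (30, 56)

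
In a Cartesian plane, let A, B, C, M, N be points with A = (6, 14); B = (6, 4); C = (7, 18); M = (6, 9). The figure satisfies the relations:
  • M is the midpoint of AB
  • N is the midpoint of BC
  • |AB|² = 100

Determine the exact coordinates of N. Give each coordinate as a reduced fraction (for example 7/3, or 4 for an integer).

1. N_x = 13/2  [2·N = B+C = (6, 4)+(7, 18)]
2. N_y = 11  [2·N = B+C = (6, 4)+(7, 18)]
   so N = (13/2, 11)

N = (13/2, 11)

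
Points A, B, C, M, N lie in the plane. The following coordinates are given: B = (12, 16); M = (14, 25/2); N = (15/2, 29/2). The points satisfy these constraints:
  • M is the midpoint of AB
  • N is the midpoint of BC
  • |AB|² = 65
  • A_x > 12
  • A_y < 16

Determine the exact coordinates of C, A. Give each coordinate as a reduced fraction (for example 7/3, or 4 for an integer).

1. A_x = 16  [A = 2·M−B = 2·(14, 25/2)−(12, 16)]
2. A_y = 9  [A = 2·M−B = 2·(14, 25/2)−(12, 16)]
   so A = (16, 9)
3. C_x = 3  [C = 2·N−B = 2·(15/2, 29/2)−(12, 16)]
4. C_y = 13  [C = 2·N−B = 2·(15/2, 29/2)−(12, 16)]
   so C = (3, 13)

C = (3, 13)
A = (16, 9)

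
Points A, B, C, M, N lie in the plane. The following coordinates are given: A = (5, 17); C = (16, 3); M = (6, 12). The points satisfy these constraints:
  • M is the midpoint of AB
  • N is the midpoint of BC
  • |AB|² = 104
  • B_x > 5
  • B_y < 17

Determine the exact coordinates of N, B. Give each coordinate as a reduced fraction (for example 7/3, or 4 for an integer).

1. B_x = 7  [B = 2·M−A = 2·(6, 12)−(5, 17)]
2. B_y = 7  [B = 2·M−A = 2·(6, 12)−(5, 17)]
   so B = (7, 7)
3. N_x = 23/2  [2·N = B+C = (7, 7)+(16, 3)]
4. N_y = 5  [2·N = B+C = (7, 7)+(16, 3)]
   so N = (23/2, 5)

N = (23/2, 5)
B = (7, 7)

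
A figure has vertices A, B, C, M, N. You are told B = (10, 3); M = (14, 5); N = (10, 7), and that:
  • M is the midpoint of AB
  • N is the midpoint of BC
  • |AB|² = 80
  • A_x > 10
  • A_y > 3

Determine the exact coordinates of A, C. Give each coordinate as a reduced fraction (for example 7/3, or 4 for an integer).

1. A_x = 18  [A = 2·M−B = 2·(14, 5)−(10, 3)]
2. A_y = 7  [A = 2·M−B = 2·(14, 5)−(10, 3)]
   so A = (18, 7)
3. C_x = 10  [C = 2·N−B = 2·(10, 7)−(10, 3)]
4. C_y = 11  [C = 2·N−B = 2·(10, 7)−(10, 3)]
   so C = (10, 11)

A = (18, 7)
C = (10, 11)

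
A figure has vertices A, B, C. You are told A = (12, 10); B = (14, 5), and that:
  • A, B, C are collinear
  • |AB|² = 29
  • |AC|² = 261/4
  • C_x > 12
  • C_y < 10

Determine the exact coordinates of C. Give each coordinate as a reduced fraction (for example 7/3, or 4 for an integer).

C = (15, 5/2)

1. C_x = 15  [[A, B, C are collinear ⇒ 5x+2y-80=0] ∩ [|C−(12, 10)|²=261/4]]
2. C_y = 5/2  [[A, B, C are collinear ⇒ 5x+2y-80=0] ∩ [|C−(12, 10)|²=261/4]]
   so C = (15, 5/2)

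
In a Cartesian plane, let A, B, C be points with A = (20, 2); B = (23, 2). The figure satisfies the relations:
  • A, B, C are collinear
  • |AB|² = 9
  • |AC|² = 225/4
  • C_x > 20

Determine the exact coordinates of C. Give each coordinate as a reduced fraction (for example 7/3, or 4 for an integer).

1. C_x = 55/2  [[A, B, C are collinear ⇒ 3y-6=0] ∩ [|C−(20, 2)|²=225/4]]
2. C_y = 2  [[A, B, C are collinear ⇒ 3y-6=0] ∩ [|C−(20, 2)|²=225/4]]
   so C = (55/2, 2)

C = (55/2, 2)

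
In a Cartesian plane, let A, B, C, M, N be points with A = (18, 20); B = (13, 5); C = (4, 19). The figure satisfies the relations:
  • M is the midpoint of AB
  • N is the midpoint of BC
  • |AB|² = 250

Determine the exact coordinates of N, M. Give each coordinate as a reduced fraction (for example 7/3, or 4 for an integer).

1. M_x = 31/2  [2·M = A+B = (18, 20)+(13, 5)]
2. M_y = 25/2  [2·M = A+B = (18, 20)+(13, 5)]
   so M = (31/2, 25/2)
3. N_x = 17/2  [2·N = B+C = (13, 5)+(4, 19)]
4. N_y = 12  [2·N = B+C = (13, 5)+(4, 19)]
   so N = (17/2, 12)

N = (17/2, 12)
M = (31/2, 25/2)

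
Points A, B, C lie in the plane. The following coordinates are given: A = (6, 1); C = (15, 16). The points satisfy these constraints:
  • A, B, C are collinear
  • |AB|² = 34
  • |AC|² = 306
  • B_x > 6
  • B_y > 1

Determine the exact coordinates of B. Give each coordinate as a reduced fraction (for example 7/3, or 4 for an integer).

B = (9, 6)

1. B_x = 9  [[A, B, C are collinear ⇒ 15x-9y-81=0] ∩ [|B−(6, 1)|²=34]]
2. B_y = 6  [[A, B, C are collinear ⇒ 15x-9y-81=0] ∩ [|B−(6, 1)|²=34]]
   so B = (9, 6)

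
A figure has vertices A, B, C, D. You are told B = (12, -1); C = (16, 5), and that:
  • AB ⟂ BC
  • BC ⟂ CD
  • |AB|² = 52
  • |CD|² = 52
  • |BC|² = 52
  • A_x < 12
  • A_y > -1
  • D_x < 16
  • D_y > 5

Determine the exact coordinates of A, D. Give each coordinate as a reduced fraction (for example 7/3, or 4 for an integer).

A = (6, 3)
D = (10, 9)

1. A_x = 6  [[AB ⟂ BC ⇒ -4x-6y+42=0] ∩ [|A−(12, -1)|²=52]]
2. A_y = 3  [[AB ⟂ BC ⇒ -4x-6y+42=0] ∩ [|A−(12, -1)|²=52]]
   so A = (6, 3)
3. D_x = 10  [[BC ⟂ CD ⇒ 4x+6y-94=0] ∩ [|D−(16, 5)|²=52]]
4. D_y = 9  [[BC ⟂ CD ⇒ 4x+6y-94=0] ∩ [|D−(16, 5)|²=52]]
   so D = (10, 9)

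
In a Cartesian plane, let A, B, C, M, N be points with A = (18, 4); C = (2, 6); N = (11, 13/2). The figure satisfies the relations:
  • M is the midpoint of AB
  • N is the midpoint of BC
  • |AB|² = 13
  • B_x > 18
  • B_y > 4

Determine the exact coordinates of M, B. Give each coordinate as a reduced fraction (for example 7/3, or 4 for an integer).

M = (19, 11/2)
B = (20, 7)

1. B_x = 20  [B = 2·N−C = 2·(11, 13/2)−(2, 6)]
2. B_y = 7  [B = 2·N−C = 2·(11, 13/2)−(2, 6)]
   so B = (20, 7)
3. M_x = 19  [2·M = A+B = (18, 4)+(20, 7)]
4. M_y = 11/2  [2·M = A+B = (18, 4)+(20, 7)]
   so M = (19, 11/2)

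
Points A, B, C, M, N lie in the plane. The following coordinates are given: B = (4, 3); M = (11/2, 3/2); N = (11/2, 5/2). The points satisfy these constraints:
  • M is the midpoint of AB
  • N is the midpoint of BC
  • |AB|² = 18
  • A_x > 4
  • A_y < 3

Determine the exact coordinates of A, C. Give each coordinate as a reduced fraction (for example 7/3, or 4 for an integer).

1. A_x = 7  [A = 2·M−B = 2·(11/2, 3/2)−(4, 3)]
2. A_y = 0  [A = 2·M−B = 2·(11/2, 3/2)−(4, 3)]
   so A = (7, 0)
3. C_x = 7  [C = 2·N−B = 2·(11/2, 5/2)−(4, 3)]
4. C_y = 2  [C = 2·N−B = 2·(11/2, 5/2)−(4, 3)]
   so C = (7, 2)

A = (7, 0)
C = (7, 2)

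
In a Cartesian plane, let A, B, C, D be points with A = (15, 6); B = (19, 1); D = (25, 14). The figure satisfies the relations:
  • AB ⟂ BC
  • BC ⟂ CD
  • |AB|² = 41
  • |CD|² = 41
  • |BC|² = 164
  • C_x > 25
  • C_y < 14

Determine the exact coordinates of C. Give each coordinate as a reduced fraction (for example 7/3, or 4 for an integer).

C = (29, 9)

1. C_x = 29  [[AB ⟂ BC ⇒ 4x-5y-71=0] ∩ [|C−(25, 14)|²=41]]
2. C_y = 9  [[AB ⟂ BC ⇒ 4x-5y-71=0] ∩ [|C−(25, 14)|²=41]]
   so C = (29, 9)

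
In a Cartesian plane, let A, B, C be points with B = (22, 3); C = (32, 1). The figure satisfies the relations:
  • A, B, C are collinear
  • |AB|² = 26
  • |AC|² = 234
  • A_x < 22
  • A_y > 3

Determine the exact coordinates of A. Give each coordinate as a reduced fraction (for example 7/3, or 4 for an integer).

A = (17, 4)

1. A_x = 17  [[A, B, C are collinear ⇒ 2x+10y-74=0] ∩ [|A−(22, 3)|²=26]]
2. A_y = 4  [[A, B, C are collinear ⇒ 2x+10y-74=0] ∩ [|A−(22, 3)|²=26]]
   so A = (17, 4)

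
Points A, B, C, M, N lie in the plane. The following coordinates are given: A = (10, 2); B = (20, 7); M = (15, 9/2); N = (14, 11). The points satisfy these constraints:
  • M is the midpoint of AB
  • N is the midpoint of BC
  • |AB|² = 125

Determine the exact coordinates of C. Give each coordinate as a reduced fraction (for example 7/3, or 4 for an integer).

1. C_x = 8  [C = 2·N−B = 2·(14, 11)−(20, 7)]
2. C_y = 15  [C = 2·N−B = 2·(14, 11)−(20, 7)]
   so C = (8, 15)

C = (8, 15)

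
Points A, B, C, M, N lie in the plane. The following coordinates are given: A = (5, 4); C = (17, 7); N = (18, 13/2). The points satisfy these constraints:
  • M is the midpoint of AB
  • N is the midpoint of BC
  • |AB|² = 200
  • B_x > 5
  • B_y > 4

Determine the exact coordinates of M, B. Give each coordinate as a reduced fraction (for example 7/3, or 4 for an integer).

1. B_x = 19  [B = 2·N−C = 2·(18, 13/2)−(17, 7)]
2. B_y = 6  [B = 2·N−C = 2·(18, 13/2)−(17, 7)]
   so B = (19, 6)
3. M_x = 12  [2·M = A+B = (5, 4)+(19, 6)]
4. M_y = 5  [2·M = A+B = (5, 4)+(19, 6)]
   so M = (12, 5)

M = (12, 5)
B = (19, 6)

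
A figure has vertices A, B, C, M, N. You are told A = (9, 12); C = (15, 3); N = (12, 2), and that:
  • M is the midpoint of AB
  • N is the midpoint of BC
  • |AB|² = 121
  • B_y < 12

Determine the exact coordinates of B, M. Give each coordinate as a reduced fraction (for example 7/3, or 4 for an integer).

1. B_x = 9  [B = 2·N−C = 2·(12, 2)−(15, 3)]
2. B_y = 1  [B = 2·N−C = 2·(12, 2)−(15, 3)]
   so B = (9, 1)
3. M_x = 9  [2·M = A+B = (9, 12)+(9, 1)]
4. M_y = 13/2  [2·M = A+B = (9, 12)+(9, 1)]
   so M = (9, 13/2)

B = (9, 1)
M = (9, 13/2)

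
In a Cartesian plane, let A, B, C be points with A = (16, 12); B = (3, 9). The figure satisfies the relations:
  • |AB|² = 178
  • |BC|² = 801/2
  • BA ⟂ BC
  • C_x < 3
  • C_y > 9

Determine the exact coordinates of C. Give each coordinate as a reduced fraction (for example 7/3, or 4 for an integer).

C = (-3/2, 57/2)

1. C_x = -3/2  [[BA ⟂ BC ⇒ 13x+3y-66=0] ∩ [|C−(3, 9)|²=801/2]]
2. C_y = 57/2  [[BA ⟂ BC ⇒ 13x+3y-66=0] ∩ [|C−(3, 9)|²=801/2]]
   so C = (-3/2, 57/2)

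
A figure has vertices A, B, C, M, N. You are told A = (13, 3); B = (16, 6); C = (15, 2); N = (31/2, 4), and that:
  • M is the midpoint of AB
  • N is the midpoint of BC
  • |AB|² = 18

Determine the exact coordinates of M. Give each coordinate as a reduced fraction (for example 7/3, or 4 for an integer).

M = (29/2, 9/2)

1. M_x = 29/2  [2·M = A+B = (13, 3)+(16, 6)]
2. M_y = 9/2  [2·M = A+B = (13, 3)+(16, 6)]
   so M = (29/2, 9/2)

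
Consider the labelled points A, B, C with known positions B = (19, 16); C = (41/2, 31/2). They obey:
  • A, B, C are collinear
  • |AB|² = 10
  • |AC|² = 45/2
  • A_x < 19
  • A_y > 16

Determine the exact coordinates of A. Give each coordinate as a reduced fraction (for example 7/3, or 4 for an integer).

A = (16, 17)

1. A_x = 16  [[A, B, C are collinear ⇒ 1/2x+3/2y-67/2=0] ∩ [|A−(19, 16)|²=10]]
2. A_y = 17  [[A, B, C are collinear ⇒ 1/2x+3/2y-67/2=0] ∩ [|A−(19, 16)|²=10]]
   so A = (16, 17)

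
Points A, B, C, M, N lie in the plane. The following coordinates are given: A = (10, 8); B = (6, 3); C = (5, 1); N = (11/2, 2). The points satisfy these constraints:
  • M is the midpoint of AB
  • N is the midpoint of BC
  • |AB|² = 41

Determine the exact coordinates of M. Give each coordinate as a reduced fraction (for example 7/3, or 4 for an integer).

M = (8, 11/2)

1. M_x = 8  [2·M = A+B = (10, 8)+(6, 3)]
2. M_y = 11/2  [2·M = A+B = (10, 8)+(6, 3)]
   so M = (8, 11/2)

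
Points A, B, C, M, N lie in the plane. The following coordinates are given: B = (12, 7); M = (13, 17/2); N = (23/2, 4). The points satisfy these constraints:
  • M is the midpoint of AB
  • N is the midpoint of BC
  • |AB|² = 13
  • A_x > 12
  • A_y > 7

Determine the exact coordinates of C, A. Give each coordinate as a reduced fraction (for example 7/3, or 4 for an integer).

C = (11, 1)
A = (14, 10)

1. A_x = 14  [A = 2·M−B = 2·(13, 17/2)−(12, 7)]
2. A_y = 10  [A = 2·M−B = 2·(13, 17/2)−(12, 7)]
   so A = (14, 10)
3. C_x = 11  [C = 2·N−B = 2·(23/2, 4)−(12, 7)]
4. C_y = 1  [C = 2·N−B = 2·(23/2, 4)−(12, 7)]
   so C = (11, 1)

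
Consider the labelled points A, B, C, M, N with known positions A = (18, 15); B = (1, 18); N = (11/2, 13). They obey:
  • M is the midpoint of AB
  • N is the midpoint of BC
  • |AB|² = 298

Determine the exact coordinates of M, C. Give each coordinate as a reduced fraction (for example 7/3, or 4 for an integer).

M = (19/2, 33/2)
C = (10, 8)

1. M_x = 19/2  [2·M = A+B = (18, 15)+(1, 18)]
2. M_y = 33/2  [2·M = A+B = (18, 15)+(1, 18)]
   so M = (19/2, 33/2)
3. C_x = 10  [C = 2·N−B = 2·(11/2, 13)−(1, 18)]
4. C_y = 8  [C = 2·N−B = 2·(11/2, 13)−(1, 18)]
   so C = (10, 8)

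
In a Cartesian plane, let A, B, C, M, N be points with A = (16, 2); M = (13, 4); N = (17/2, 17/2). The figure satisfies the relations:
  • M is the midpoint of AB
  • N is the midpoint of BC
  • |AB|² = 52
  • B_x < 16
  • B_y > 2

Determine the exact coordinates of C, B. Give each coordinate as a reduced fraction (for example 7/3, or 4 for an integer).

C = (7, 11)
B = (10, 6)

1. B_x = 10  [B = 2·M−A = 2·(13, 4)−(16, 2)]
2. B_y = 6  [B = 2·M−A = 2·(13, 4)−(16, 2)]
   so B = (10, 6)
3. C_x = 7  [C = 2·N−B = 2·(17/2, 17/2)−(10, 6)]
4. C_y = 11  [C = 2·N−B = 2·(17/2, 17/2)−(10, 6)]
   so C = (7, 11)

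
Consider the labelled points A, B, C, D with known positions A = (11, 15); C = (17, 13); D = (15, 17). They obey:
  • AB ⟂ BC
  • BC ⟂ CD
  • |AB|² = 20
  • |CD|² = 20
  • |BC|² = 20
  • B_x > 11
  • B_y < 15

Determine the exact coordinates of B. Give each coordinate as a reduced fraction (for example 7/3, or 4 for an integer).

1. B_x = 13  [[BC ⟂ CD ⇒ 2x-4y+18=0] ∩ [|B−(11, 15)|²=20]]
2. B_y = 11  [[BC ⟂ CD ⇒ 2x-4y+18=0] ∩ [|B−(11, 15)|²=20]]
   so B = (13, 11)

B = (13, 11)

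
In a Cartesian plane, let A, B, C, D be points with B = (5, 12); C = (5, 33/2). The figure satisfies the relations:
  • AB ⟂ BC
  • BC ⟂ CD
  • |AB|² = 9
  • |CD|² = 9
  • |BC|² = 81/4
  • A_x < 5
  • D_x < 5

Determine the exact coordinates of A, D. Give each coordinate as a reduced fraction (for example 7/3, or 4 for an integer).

1. A_x = 2  [[AB ⟂ BC ⇒ -9/2y+54=0] ∩ [|A−(5, 12)|²=9]]
2. A_y = 12  [[AB ⟂ BC ⇒ -9/2y+54=0] ∩ [|A−(5, 12)|²=9]]
   so A = (2, 12)
3. D_x = 2  [[BC ⟂ CD ⇒ 9/2y-297/4=0] ∩ [|D−(5, 33/2)|²=9]]
4. D_y = 33/2  [[BC ⟂ CD ⇒ 9/2y-297/4=0] ∩ [|D−(5, 33/2)|²=9]]
   so D = (2, 33/2)

A = (2, 12)
D = (2, 33/2)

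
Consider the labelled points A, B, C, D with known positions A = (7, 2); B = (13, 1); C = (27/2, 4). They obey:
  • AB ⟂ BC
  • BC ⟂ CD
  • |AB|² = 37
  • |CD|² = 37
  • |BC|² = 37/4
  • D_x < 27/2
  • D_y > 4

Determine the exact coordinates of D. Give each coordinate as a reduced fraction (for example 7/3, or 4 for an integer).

D = (15/2, 5)

1. D_x = 15/2  [[BC ⟂ CD ⇒ 1/2x+3y-75/4=0] ∩ [|D−(27/2, 4)|²=37]]
2. D_y = 5  [[BC ⟂ CD ⇒ 1/2x+3y-75/4=0] ∩ [|D−(27/2, 4)|²=37]]
   so D = (15/2, 5)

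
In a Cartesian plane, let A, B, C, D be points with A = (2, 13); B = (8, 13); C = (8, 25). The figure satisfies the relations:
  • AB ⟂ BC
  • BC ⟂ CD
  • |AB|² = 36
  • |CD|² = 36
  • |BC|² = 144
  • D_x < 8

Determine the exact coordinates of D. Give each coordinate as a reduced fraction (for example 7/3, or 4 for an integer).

1. D_x = 2  [[BC ⟂ CD ⇒ 12y-300=0] ∩ [|D−(8, 25)|²=36]]
2. D_y = 25  [[BC ⟂ CD ⇒ 12y-300=0] ∩ [|D−(8, 25)|²=36]]
   so D = (2, 25)

D = (2, 25)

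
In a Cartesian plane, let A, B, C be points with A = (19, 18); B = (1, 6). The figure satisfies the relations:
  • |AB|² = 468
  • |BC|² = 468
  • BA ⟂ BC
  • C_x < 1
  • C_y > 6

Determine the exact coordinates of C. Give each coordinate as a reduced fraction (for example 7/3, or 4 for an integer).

C = (-11, 24)

1. C_x = -11  [[BA ⟂ BC ⇒ 18x+12y-90=0] ∩ [|C−(1, 6)|²=468]]
2. C_y = 24  [[BA ⟂ BC ⇒ 18x+12y-90=0] ∩ [|C−(1, 6)|²=468]]
   so C = (-11, 24)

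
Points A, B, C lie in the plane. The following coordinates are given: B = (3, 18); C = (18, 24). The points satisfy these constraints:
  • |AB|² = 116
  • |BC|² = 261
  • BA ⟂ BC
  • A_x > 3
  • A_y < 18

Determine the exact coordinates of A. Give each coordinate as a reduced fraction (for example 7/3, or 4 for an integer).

1. A_x = 7  [[BA ⟂ BC ⇒ 15x+6y-153=0] ∩ [|A−(3, 18)|²=116]]
2. A_y = 8  [[BA ⟂ BC ⇒ 15x+6y-153=0] ∩ [|A−(3, 18)|²=116]]
   so A = (7, 8)

A = (7, 8)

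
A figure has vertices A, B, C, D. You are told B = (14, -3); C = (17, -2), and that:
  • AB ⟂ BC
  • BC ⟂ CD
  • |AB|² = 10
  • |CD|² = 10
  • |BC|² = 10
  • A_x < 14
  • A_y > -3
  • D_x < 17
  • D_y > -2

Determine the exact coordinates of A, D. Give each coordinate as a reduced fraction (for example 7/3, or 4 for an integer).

1. A_x = 13  [[AB ⟂ BC ⇒ -3x-1y+39=0] ∩ [|A−(14, -3)|²=10]]
2. A_y = 0  [[AB ⟂ BC ⇒ -3x-1y+39=0] ∩ [|A−(14, -3)|²=10]]
   so A = (13, 0)
3. D_x = 16  [[BC ⟂ CD ⇒ 3x+1y-49=0] ∩ [|D−(17, -2)|²=10]]
4. D_y = 1  [[BC ⟂ CD ⇒ 3x+1y-49=0] ∩ [|D−(17, -2)|²=10]]
   so D = (16, 1)

A = (13, 0)
D = (16, 1)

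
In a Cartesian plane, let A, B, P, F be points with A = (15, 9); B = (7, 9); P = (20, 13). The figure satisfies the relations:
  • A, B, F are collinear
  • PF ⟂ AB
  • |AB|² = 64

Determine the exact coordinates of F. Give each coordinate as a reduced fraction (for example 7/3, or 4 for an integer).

1. F_x = 20  [[A, B, F are collinear ⇒ -8y+72=0] ∩ [PF ⟂ AB ⇒ -8x+160=0]]
2. F_y = 9  [[A, B, F are collinear ⇒ -8y+72=0] ∩ [PF ⟂ AB ⇒ -8x+160=0]]
   so F = (20, 9)

F = (20, 9)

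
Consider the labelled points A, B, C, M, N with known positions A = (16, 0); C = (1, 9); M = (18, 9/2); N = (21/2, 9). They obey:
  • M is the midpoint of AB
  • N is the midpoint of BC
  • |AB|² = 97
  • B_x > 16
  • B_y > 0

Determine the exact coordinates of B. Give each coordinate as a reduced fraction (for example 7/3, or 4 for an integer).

B = (20, 9)

1. B_x = 20  [B = 2·M−A = 2·(18, 9/2)−(16, 0)]
2. B_y = 9  [B = 2·M−A = 2·(18, 9/2)−(16, 0)]
   so B = (20, 9)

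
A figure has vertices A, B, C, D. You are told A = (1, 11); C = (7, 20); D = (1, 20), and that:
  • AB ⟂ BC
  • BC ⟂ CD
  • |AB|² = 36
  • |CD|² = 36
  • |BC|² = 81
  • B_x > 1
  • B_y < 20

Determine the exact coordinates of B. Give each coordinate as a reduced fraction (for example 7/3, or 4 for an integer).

1. B_x = 7  [[BC ⟂ CD ⇒ 6x-42=0] ∩ [|B−(1, 11)|²=36]]
2. B_y = 11  [[BC ⟂ CD ⇒ 6x-42=0] ∩ [|B−(1, 11)|²=36]]
   so B = (7, 11)

B = (7, 11)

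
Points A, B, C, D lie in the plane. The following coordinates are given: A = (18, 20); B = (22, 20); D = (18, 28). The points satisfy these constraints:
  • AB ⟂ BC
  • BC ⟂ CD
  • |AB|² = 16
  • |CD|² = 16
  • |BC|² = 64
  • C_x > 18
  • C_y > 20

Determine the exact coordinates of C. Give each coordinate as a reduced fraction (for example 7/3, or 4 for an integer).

C = (22, 28)

1. C_x = 22  [[AB ⟂ BC ⇒ 4x-88=0] ∩ [|C−(18, 28)|²=16]]
2. C_y = 28  [[AB ⟂ BC ⇒ 4x-88=0] ∩ [|C−(18, 28)|²=16]]
   so C = (22, 28)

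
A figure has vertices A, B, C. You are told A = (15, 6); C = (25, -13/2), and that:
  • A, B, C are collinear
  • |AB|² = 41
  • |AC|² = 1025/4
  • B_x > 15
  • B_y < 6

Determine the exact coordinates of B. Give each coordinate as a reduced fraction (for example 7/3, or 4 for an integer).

B = (19, 1)

1. B_x = 19  [[A, B, C are collinear ⇒ -25/2x-10y+495/2=0] ∩ [|B−(15, 6)|²=41]]
2. B_y = 1  [[A, B, C are collinear ⇒ -25/2x-10y+495/2=0] ∩ [|B−(15, 6)|²=41]]
   so B = (19, 1)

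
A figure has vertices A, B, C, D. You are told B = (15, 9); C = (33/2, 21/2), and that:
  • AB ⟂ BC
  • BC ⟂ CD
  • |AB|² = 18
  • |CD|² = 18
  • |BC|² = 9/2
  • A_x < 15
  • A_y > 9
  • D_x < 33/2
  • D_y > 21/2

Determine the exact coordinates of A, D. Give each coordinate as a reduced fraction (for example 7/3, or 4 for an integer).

1. A_x = 12  [[AB ⟂ BC ⇒ -3/2x-3/2y+36=0] ∩ [|A−(15, 9)|²=18]]
2. A_y = 12  [[AB ⟂ BC ⇒ -3/2x-3/2y+36=0] ∩ [|A−(15, 9)|²=18]]
   so A = (12, 12)
3. D_x = 27/2  [[BC ⟂ CD ⇒ 3/2x+3/2y-81/2=0] ∩ [|D−(33/2, 21/2)|²=18]]
4. D_y = 27/2  [[BC ⟂ CD ⇒ 3/2x+3/2y-81/2=0] ∩ [|D−(33/2, 21/2)|²=18]]
   so D = (27/2, 27/2)

A = (12, 12)
D = (27/2, 27/2)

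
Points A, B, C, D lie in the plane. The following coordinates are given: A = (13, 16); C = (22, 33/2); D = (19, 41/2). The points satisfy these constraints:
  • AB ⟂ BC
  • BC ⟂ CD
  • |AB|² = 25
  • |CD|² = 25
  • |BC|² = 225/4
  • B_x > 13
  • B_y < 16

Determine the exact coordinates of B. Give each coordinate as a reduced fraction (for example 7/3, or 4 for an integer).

1. B_x = 16  [[BC ⟂ CD ⇒ 3x-4y=0] ∩ [|B−(13, 16)|²=25]]
2. B_y = 12  [[BC ⟂ CD ⇒ 3x-4y=0] ∩ [|B−(13, 16)|²=25]]
   so B = (16, 12)

B = (16, 12)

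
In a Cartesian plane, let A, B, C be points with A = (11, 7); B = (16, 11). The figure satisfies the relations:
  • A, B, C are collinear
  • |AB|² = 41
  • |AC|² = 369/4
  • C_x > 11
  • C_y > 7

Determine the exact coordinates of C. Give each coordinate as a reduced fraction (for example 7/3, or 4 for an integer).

1. C_x = 37/2  [[A, B, C are collinear ⇒ -4x+5y+9=0] ∩ [|C−(11, 7)|²=369/4]]
2. C_y = 13  [[A, B, C are collinear ⇒ -4x+5y+9=0] ∩ [|C−(11, 7)|²=369/4]]
   so C = (37/2, 13)

C = (37/2, 13)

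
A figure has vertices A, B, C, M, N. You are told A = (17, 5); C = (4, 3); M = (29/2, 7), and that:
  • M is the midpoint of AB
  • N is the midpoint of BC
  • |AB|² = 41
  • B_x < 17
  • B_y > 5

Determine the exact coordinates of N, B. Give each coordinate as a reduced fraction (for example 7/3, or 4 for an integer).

1. B_x = 12  [B = 2·M−A = 2·(29/2, 7)−(17, 5)]
2. B_y = 9  [B = 2·M−A = 2·(29/2, 7)−(17, 5)]
   so B = (12, 9)
3. N_x = 8  [2·N = B+C = (12, 9)+(4, 3)]
4. N_y = 6  [2·N = B+C = (12, 9)+(4, 3)]
   so N = (8, 6)

N = (8, 6)
B = (12, 9)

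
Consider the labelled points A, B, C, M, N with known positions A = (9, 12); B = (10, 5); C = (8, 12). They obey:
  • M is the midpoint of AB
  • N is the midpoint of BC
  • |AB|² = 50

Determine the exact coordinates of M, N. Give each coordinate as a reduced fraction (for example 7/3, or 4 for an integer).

1. M_x = 19/2  [2·M = A+B = (9, 12)+(10, 5)]
2. M_y = 17/2  [2·M = A+B = (9, 12)+(10, 5)]
   so M = (19/2, 17/2)
3. N_x = 9  [2·N = B+C = (10, 5)+(8, 12)]
4. N_y = 17/2  [2·N = B+C = (10, 5)+(8, 12)]
   so N = (9, 17/2)

M = (19/2, 17/2)
N = (9, 17/2)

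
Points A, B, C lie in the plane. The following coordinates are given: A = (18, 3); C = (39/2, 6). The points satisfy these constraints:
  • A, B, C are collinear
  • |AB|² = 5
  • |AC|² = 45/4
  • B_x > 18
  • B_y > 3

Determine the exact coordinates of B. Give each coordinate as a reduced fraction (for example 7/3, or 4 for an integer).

1. B_x = 19  [[A, B, C are collinear ⇒ 3x-3/2y-99/2=0] ∩ [|B−(18, 3)|²=5]]
2. B_y = 5  [[A, B, C are collinear ⇒ 3x-3/2y-99/2=0] ∩ [|B−(18, 3)|²=5]]
   so B = (19, 5)

B = (19, 5)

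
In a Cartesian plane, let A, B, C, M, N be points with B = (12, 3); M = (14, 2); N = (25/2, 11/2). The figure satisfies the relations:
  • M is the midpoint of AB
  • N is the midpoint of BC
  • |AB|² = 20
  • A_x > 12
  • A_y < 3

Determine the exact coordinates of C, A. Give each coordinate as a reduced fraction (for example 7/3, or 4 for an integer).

C = (13, 8)
A = (16, 1)

1. A_x = 16  [A = 2·M−B = 2·(14, 2)−(12, 3)]
2. A_y = 1  [A = 2·M−B = 2·(14, 2)−(12, 3)]
   so A = (16, 1)
3. C_x = 13  [C = 2·N−B = 2·(25/2, 11/2)−(12, 3)]
4. C_y = 8  [C = 2·N−B = 2·(25/2, 11/2)−(12, 3)]
   so C = (13, 8)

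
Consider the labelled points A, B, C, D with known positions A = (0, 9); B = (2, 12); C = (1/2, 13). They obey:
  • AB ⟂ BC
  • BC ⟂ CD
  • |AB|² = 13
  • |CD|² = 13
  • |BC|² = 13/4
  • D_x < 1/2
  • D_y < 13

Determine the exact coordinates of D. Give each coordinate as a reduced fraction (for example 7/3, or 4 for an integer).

D = (-3/2, 10)

1. D_x = -3/2  [[BC ⟂ CD ⇒ -3/2x+1y-49/4=0] ∩ [|D−(1/2, 13)|²=13]]
2. D_y = 10  [[BC ⟂ CD ⇒ -3/2x+1y-49/4=0] ∩ [|D−(1/2, 13)|²=13]]
   so D = (-3/2, 10)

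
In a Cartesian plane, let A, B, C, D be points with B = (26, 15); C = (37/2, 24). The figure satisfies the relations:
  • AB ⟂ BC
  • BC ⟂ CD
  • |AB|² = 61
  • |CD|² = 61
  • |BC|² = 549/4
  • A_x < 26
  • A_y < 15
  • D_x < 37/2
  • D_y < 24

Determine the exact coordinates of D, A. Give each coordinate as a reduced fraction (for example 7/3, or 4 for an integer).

1. D_x = 25/2  [[BC ⟂ CD ⇒ -15/2x+9y-309/4=0] ∩ [|D−(37/2, 24)|²=61]]
2. D_y = 19  [[BC ⟂ CD ⇒ -15/2x+9y-309/4=0] ∩ [|D−(37/2, 24)|²=61]]
   so D = (25/2, 19)
3. A_x = 20  [[AB ⟂ BC ⇒ 15/2x-9y-60=0] ∩ [|A−(26, 15)|²=61]]
4. A_y = 10  [[AB ⟂ BC ⇒ 15/2x-9y-60=0] ∩ [|A−(26, 15)|²=61]]
   so A = (20, 10)

D = (25/2, 19)
A = (20, 10)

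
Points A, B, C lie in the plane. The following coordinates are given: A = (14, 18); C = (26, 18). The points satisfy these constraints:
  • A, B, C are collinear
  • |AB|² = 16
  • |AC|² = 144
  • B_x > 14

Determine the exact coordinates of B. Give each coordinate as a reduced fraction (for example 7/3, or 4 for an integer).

1. B_x = 18  [[A, B, C are collinear ⇒ -12y+216=0] ∩ [|B−(14, 18)|²=16]]
2. B_y = 18  [[A, B, C are collinear ⇒ -12y+216=0] ∩ [|B−(14, 18)|²=16]]
   so B = (18, 18)

B = (18, 18)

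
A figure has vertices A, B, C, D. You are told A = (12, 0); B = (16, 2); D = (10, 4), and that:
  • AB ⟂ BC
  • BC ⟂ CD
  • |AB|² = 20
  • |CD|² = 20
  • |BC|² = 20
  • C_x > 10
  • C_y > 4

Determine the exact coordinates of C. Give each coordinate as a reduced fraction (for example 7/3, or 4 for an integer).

1. C_x = 14  [[AB ⟂ BC ⇒ 4x+2y-68=0] ∩ [|C−(10, 4)|²=20]]
2. C_y = 6  [[AB ⟂ BC ⇒ 4x+2y-68=0] ∩ [|C−(10, 4)|²=20]]
   so C = (14, 6)

C = (14, 6)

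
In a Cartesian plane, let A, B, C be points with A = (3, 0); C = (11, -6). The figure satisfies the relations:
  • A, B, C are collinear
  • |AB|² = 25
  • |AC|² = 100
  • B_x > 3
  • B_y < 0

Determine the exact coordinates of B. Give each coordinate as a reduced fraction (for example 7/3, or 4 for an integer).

1. B_x = 7  [[A, B, C are collinear ⇒ -6x-8y+18=0] ∩ [|B−(3, 0)|²=25]]
2. B_y = -3  [[A, B, C are collinear ⇒ -6x-8y+18=0] ∩ [|B−(3, 0)|²=25]]
   so B = (7, -3)

B = (7, -3)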